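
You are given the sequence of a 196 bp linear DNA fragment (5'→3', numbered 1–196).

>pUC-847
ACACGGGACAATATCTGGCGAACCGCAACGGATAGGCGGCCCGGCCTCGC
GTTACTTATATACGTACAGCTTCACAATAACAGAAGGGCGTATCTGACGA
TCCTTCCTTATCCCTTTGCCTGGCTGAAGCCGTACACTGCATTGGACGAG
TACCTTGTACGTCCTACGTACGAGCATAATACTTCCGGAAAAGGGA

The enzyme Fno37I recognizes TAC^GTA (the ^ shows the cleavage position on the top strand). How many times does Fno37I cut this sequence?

TACGTA occurs starting at positions 61, 165.
Fno37I cuts at 2 sites.

2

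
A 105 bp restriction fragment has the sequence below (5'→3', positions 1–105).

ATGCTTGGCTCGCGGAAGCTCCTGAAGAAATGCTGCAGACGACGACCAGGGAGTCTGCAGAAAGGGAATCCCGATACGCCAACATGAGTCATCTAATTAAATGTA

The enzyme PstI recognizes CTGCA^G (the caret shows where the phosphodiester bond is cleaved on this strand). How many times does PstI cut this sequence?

CTGCAG occurs starting at positions 33, 55.
PstI cuts at 2 sites.

2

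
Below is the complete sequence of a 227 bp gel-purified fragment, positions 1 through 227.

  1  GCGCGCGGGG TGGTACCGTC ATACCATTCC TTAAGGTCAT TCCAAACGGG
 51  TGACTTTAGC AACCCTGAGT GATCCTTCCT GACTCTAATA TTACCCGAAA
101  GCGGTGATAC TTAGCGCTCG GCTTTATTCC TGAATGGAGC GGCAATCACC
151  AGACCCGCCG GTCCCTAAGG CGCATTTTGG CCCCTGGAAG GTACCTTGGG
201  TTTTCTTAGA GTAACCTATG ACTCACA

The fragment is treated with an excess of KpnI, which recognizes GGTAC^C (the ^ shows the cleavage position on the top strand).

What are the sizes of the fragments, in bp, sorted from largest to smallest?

178, 33, 16 bp

KpnI sites (GGTACC) start at positions 12, 190.
KpnI cuts after base 5 of each site (before the last base), so after positions 16, 194.
Linear molecule, 2 cuts → 3 fragments:
  1–16 → 16 bp
  17–194 → 178 bp
  195–227 → 33 bp
Sorted largest to smallest: 178, 33, 16 bp.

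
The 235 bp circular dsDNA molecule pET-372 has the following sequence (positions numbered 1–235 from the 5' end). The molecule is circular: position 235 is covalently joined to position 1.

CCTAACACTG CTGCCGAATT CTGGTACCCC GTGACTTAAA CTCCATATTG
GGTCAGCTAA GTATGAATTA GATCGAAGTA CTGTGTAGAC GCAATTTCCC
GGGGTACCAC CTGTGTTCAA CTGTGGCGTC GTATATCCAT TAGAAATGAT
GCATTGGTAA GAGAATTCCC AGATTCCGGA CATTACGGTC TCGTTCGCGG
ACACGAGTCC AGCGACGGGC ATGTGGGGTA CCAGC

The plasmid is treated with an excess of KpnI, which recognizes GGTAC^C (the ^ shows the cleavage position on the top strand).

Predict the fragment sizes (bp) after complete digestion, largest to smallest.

KpnI sites (GGTACC) start at positions 23, 103, 227.
KpnI cuts after base 5 of each site (before the last base), so after positions 27, 107, 231.
Circular molecule, 3 cuts → 3 fragments:
  28–107 → 80 bp
  108–231 → 124 bp
  232–235 then 1–27 → 4 + 27 = 31 bp
Sorted largest to smallest: 124, 80, 31 bp.

124, 80, 31 bp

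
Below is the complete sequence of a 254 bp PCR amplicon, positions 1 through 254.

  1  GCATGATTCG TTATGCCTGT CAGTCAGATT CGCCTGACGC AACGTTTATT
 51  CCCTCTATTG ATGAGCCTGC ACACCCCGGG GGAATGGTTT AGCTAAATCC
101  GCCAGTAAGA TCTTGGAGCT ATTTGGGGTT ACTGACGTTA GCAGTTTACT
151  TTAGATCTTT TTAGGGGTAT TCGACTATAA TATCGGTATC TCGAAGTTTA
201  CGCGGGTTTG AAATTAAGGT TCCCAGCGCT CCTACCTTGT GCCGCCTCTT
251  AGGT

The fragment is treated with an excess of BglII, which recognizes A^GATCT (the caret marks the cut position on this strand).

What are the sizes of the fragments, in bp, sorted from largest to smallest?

108, 101, 45 bp

BglII sites (AGATCT) start at positions 108, 153.
BglII cuts after the first base of each site, so after positions 108, 153.
Linear molecule, 2 cuts → 3 fragments:
  1–108 → 108 bp
  109–153 → 45 bp
  154–254 → 101 bp
Sorted largest to smallest: 108, 101, 45 bp.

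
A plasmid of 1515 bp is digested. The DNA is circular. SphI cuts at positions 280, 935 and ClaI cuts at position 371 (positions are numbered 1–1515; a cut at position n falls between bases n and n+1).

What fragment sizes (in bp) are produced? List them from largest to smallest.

860, 564, 91 bp

Combined cut positions (sorted): 280, 371, 935.
Circular molecule, 3 cuts → 3 fragments:
  371 − 280 = 91 bp
  935 − 371 = 564 bp
  wrap: 1515 − 935 + 280 = 860 bp
Sorted largest to smallest: 860, 564, 91 bp.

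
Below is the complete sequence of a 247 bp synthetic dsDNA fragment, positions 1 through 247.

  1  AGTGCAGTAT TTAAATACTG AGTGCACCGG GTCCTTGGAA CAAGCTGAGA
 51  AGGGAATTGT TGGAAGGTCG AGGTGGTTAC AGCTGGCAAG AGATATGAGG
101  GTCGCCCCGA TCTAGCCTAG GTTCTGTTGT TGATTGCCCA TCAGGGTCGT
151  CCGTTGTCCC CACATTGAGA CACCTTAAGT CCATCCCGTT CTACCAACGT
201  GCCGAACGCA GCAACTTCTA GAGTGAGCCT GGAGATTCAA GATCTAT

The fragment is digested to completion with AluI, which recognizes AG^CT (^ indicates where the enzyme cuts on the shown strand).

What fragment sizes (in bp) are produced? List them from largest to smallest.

165, 44, 38 bp

AluI sites (AGCT) start at positions 43, 81.
AluI cuts after base 2 of each site, so after positions 44, 82.
Linear molecule, 2 cuts → 3 fragments:
  1–44 → 44 bp
  45–82 → 38 bp
  83–247 → 165 bp
Sorted largest to smallest: 165, 44, 38 bp.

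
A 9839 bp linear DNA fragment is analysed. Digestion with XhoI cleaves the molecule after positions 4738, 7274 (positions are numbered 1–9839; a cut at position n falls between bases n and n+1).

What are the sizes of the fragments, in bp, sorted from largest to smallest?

4738, 2565, 2536 bp

Linear molecule, 2 cuts → 3 fragments:
  4738 − 0 = 4738 bp
  7274 − 4738 = 2536 bp
  9839 − 7274 = 2565 bp
Sorted largest to smallest: 4738, 2565, 2536 bp.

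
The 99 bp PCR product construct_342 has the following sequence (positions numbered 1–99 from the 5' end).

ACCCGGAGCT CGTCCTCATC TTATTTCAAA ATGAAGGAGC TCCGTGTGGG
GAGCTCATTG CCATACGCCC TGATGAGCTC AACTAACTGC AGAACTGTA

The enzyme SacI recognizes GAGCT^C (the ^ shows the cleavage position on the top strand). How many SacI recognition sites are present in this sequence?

GAGCTC occurs starting at positions 6, 37, 51, 75.
SacI cuts at 4 sites.

4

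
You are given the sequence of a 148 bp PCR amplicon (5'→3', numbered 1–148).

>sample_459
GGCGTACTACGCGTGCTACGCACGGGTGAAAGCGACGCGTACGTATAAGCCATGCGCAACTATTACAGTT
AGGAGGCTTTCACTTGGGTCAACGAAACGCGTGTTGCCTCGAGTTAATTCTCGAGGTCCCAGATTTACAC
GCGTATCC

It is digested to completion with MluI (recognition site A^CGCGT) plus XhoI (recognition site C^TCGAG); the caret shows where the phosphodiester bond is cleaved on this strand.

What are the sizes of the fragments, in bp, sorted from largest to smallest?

62, 26, 19, 12, 11, 9, 9 bp

MluI sites (ACGCGT) start at positions 9, 35, 97, 139.
MluI cuts after the first base of each site, so after positions 9, 35, 97, 139.
XhoI sites (CTCGAG) start at positions 108, 120.
XhoI cuts after the first base of each site, so after positions 108, 120.
Combined cut positions: 9, 35, 97, 108, 120, 139.
Linear molecule, 6 cuts → 7 fragments:
  1–9 → 9 bp
  10–35 → 26 bp
  36–97 → 62 bp
  98–108 → 11 bp
  109–120 → 12 bp
  121–139 → 19 bp
  140–148 → 9 bp
Sorted largest to smallest: 62, 26, 19, 12, 11, 9, 9 bp.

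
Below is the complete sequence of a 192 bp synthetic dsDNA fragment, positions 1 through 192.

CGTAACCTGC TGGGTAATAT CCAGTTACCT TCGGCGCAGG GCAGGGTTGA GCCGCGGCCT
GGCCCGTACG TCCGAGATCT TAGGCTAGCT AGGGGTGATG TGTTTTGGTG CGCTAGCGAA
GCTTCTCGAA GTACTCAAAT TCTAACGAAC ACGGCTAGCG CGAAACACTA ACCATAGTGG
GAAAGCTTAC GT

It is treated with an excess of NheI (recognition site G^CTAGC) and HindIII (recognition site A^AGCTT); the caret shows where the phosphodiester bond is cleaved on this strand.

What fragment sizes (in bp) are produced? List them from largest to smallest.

84, 35, 29, 28, 9, 7 bp

NheI sites (GCTAGC) start at positions 84, 112, 154.
NheI cuts after the first base of each site, so after positions 84, 112, 154.
HindIII sites (AAGCTT) start at positions 119, 183.
HindIII cuts after the first base of each site, so after positions 119, 183.
Combined cut positions: 84, 112, 119, 154, 183.
Linear molecule, 5 cuts → 6 fragments:
  1–84 → 84 bp
  85–112 → 28 bp
  113–119 → 7 bp
  120–154 → 35 bp
  155–183 → 29 bp
  184–192 → 9 bp
Sorted largest to smallest: 84, 35, 29, 28, 9, 7 bp.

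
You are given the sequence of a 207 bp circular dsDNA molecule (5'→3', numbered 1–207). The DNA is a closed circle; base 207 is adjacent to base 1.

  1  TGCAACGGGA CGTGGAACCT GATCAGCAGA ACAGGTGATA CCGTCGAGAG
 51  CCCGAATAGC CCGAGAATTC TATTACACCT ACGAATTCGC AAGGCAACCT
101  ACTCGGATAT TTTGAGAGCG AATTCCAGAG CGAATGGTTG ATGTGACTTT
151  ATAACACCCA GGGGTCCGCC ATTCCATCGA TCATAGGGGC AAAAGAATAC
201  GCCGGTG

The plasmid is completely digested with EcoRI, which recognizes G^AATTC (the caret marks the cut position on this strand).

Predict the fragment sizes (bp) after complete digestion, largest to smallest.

152, 37, 18 bp

EcoRI sites (GAATTC) start at positions 65, 83, 120.
EcoRI cuts after the first base of each site, so after positions 65, 83, 120.
Circular molecule, 3 cuts → 3 fragments:
  66–83 → 18 bp
  84–120 → 37 bp
  121–207 then 1–65 → 87 + 65 = 152 bp
Sorted largest to smallest: 152, 37, 18 bp.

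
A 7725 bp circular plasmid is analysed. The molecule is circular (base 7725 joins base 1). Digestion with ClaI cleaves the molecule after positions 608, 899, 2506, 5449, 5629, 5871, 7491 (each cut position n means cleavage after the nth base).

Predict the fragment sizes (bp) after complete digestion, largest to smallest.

Circular molecule, 7 cuts → 7 fragments:
  899 − 608 = 291 bp
  2506 − 899 = 1607 bp
  5449 − 2506 = 2943 bp
  5629 − 5449 = 180 bp
  5871 − 5629 = 242 bp
  7491 − 5871 = 1620 bp
  wrap: 7725 − 7491 + 608 = 842 bp
Sorted largest to smallest: 2943, 1620, 1607, 842, 291, 242, 180 bp.

2943, 1620, 1607, 842, 291, 242, 180 bp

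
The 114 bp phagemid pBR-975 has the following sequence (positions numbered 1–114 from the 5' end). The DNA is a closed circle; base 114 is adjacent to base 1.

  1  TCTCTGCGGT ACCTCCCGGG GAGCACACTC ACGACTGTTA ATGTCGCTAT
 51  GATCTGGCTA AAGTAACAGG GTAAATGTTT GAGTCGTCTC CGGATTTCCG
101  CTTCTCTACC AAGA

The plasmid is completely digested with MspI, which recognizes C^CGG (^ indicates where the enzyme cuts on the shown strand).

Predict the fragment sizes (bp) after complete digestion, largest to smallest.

74, 40 bp

MspI sites (CCGG) start at positions 16, 90.
MspI cuts after the first base of each site, so after positions 16, 90.
Circular molecule, 2 cuts → 2 fragments:
  17–90 → 74 bp
  91–114 then 1–16 → 24 + 16 = 40 bp
Sorted largest to smallest: 74, 40 bp.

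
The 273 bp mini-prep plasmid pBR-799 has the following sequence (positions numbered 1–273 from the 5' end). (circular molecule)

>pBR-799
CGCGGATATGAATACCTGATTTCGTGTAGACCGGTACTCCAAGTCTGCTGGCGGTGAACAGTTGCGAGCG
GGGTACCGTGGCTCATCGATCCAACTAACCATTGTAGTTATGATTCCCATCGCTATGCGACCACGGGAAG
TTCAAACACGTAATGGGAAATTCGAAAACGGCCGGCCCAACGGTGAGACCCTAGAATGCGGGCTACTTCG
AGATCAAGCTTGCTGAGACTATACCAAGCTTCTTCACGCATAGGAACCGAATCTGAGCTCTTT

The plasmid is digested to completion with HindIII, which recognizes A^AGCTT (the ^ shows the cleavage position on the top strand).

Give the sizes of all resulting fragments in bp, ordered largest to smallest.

253, 20 bp

HindIII sites (AAGCTT) start at positions 216, 236.
HindIII cuts after the first base of each site, so after positions 216, 236.
Circular molecule, 2 cuts → 2 fragments:
  217–236 → 20 bp
  237–273 then 1–216 → 37 + 216 = 253 bp
Sorted largest to smallest: 253, 20 bp.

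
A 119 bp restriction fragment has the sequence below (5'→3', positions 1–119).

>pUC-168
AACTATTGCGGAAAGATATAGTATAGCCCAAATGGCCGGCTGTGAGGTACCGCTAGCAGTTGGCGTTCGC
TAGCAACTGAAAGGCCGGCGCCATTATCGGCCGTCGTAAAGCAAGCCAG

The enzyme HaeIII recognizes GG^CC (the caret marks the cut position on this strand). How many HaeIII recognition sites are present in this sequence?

3

GGCC occurs starting at positions 34, 83, 99.
HaeIII cuts at 3 sites.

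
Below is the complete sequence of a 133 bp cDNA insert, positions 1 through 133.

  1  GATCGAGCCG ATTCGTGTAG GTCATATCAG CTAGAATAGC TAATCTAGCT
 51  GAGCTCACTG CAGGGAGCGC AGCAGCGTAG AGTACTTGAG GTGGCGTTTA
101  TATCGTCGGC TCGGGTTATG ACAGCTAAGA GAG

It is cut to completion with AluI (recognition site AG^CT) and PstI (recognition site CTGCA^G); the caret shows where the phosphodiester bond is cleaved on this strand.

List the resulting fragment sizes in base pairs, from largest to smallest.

62, 30, 9, 9, 9, 9, 5 bp

AluI sites (AGCT) start at positions 29, 38, 47, 52, 123.
AluI cuts after base 2 of each site, so after positions 30, 39, 48, 53, 124.
The PstI site (CTGCAG) starts at position 58.
PstI cuts after base 5 of each site (before the last base), so after position 62.
Combined cut positions: 30, 39, 48, 53, 62, 124.
Linear molecule, 6 cuts → 7 fragments:
  1–30 → 30 bp
  31–39 → 9 bp
  40–48 → 9 bp
  49–53 → 5 bp
  54–62 → 9 bp
  63–124 → 62 bp
  125–133 → 9 bp
Sorted largest to smallest: 62, 30, 9, 9, 9, 9, 5 bp.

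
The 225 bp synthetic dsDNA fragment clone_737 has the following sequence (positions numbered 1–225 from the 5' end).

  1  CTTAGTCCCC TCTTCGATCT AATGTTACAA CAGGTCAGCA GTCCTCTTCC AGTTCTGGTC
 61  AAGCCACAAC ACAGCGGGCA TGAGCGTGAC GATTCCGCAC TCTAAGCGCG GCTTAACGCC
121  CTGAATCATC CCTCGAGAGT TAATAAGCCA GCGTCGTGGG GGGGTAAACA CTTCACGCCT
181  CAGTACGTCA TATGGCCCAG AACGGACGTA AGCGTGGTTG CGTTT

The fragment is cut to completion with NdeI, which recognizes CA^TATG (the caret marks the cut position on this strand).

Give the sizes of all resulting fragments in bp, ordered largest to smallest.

190, 35 bp

The NdeI site (CATATG) starts at position 189.
NdeI cuts after base 2 of each site, so after position 190.
Linear molecule, 1 cut → 2 fragments:
  1–190 → 190 bp
  191–225 → 35 bp
Sorted largest to smallest: 190, 35 bp.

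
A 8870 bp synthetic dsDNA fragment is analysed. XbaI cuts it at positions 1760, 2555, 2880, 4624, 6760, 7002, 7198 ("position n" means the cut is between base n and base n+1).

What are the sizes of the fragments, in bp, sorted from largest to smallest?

Linear molecule, 7 cuts → 8 fragments:
  1760 − 0 = 1760 bp
  2555 − 1760 = 795 bp
  2880 − 2555 = 325 bp
  4624 − 2880 = 1744 bp
  6760 − 4624 = 2136 bp
  7002 − 6760 = 242 bp
  7198 − 7002 = 196 bp
  8870 − 7198 = 1672 bp
Sorted largest to smallest: 2136, 1760, 1744, 1672, 795, 325, 242, 196 bp.

2136, 1760, 1744, 1672, 795, 325, 242, 196 bp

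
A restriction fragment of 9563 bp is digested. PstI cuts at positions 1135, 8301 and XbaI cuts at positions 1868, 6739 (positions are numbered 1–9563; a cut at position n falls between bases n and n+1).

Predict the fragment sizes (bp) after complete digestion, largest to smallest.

Combined cut positions (sorted): 1135, 1868, 6739, 8301.
Linear molecule, 4 cuts → 5 fragments:
  1135 − 0 = 1135 bp
  1868 − 1135 = 733 bp
  6739 − 1868 = 4871 bp
  8301 − 6739 = 1562 bp
  9563 − 8301 = 1262 bp
Sorted largest to smallest: 4871, 1562, 1262, 1135, 733 bp.

4871, 1562, 1262, 1135, 733 bp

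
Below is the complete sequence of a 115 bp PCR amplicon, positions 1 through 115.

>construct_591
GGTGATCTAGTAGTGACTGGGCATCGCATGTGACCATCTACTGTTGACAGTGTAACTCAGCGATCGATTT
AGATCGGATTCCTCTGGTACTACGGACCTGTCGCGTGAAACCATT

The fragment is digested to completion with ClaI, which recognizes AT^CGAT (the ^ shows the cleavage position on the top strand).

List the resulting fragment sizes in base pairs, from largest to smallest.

64, 51 bp

The ClaI site (ATCGAT) starts at position 63.
ClaI cuts after base 2 of each site, so after position 64.
Linear molecule, 1 cut → 2 fragments:
  1–64 → 64 bp
  65–115 → 51 bp
Sorted largest to smallest: 64, 51 bp.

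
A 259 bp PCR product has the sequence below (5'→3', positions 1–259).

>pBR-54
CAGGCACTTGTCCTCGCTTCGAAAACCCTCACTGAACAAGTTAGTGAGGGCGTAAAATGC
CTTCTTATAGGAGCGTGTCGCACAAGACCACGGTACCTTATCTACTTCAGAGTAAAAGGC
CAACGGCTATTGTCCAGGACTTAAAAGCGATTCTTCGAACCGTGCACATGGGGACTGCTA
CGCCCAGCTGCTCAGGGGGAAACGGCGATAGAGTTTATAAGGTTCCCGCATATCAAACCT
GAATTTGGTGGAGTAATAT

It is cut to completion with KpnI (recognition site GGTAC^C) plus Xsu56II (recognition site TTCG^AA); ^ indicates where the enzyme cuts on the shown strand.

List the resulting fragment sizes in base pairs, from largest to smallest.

102, 75, 61, 21 bp

The KpnI site (GGTACC) starts at position 92.
KpnI cuts after base 5 of each site (before the last base), so after position 96.
Xsu56II sites (TTCGAA) start at positions 18, 154.
Xsu56II cuts after base 4 of each site, so after positions 21, 157.
Combined cut positions: 21, 96, 157.
Linear molecule, 3 cuts → 4 fragments:
  1–21 → 21 bp
  22–96 → 75 bp
  97–157 → 61 bp
  158–259 → 102 bp
Sorted largest to smallest: 102, 75, 61, 21 bp.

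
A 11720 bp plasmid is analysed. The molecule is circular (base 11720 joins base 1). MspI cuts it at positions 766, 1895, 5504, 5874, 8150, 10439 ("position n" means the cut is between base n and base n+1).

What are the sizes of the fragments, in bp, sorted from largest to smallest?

3609, 2289, 2276, 2047, 1129, 370 bp

Circular molecule, 6 cuts → 6 fragments:
  1895 − 766 = 1129 bp
  5504 − 1895 = 3609 bp
  5874 − 5504 = 370 bp
  8150 − 5874 = 2276 bp
  10439 − 8150 = 2289 bp
  wrap: 11720 − 10439 + 766 = 2047 bp
Sorted largest to smallest: 3609, 2289, 2276, 2047, 1129, 370 bp.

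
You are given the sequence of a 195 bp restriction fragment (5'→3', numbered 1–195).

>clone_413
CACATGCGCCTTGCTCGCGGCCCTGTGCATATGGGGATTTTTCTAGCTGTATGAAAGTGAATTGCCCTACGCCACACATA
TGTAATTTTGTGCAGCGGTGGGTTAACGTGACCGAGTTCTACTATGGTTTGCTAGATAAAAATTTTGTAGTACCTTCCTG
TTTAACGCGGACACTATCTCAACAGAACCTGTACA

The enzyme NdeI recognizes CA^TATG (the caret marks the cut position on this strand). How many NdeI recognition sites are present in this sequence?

CATATG occurs starting at positions 28, 77.
NdeI cuts at 2 sites.

2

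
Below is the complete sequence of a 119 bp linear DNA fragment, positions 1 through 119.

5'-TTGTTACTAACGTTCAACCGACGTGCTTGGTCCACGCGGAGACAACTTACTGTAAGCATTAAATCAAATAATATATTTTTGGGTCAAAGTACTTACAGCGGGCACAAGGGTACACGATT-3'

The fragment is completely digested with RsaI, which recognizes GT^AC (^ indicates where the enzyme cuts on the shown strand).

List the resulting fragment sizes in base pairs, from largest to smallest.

RsaI sites (GTAC) start at positions 89, 110.
RsaI cuts after base 2 of each site, so after positions 90, 111.
Linear molecule, 2 cuts → 3 fragments:
  1–90 → 90 bp
  91–111 → 21 bp
  112–119 → 8 bp
Sorted largest to smallest: 90, 21, 8 bp.

90, 21, 8 bp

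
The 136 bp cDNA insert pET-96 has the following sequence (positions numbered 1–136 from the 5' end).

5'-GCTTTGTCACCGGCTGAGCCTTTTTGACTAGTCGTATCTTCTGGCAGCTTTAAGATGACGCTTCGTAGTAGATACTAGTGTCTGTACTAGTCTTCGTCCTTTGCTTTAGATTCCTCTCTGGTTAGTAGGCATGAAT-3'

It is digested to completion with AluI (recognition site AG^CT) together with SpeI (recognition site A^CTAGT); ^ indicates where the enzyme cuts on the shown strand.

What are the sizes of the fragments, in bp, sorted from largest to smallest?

50, 27, 27, 20, 12 bp

The AluI site (AGCT) starts at position 46.
AluI cuts after base 2 of each site, so after position 47.
SpeI sites (ACTAGT) start at positions 27, 74, 86.
SpeI cuts after the first base of each site, so after positions 27, 74, 86.
Combined cut positions: 27, 47, 74, 86.
Linear molecule, 4 cuts → 5 fragments:
  1–27 → 27 bp
  28–47 → 20 bp
  48–74 → 27 bp
  75–86 → 12 bp
  87–136 → 50 bp
Sorted largest to smallest: 50, 27, 27, 20, 12 bp.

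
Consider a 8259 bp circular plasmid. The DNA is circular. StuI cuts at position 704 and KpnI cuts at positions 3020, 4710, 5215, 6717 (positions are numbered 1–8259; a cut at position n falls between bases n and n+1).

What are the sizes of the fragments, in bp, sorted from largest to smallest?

Combined cut positions (sorted): 704, 3020, 4710, 5215, 6717.
Circular molecule, 5 cuts → 5 fragments:
  3020 − 704 = 2316 bp
  4710 − 3020 = 1690 bp
  5215 − 4710 = 505 bp
  6717 − 5215 = 1502 bp
  wrap: 8259 − 6717 + 704 = 2246 bp
Sorted largest to smallest: 2316, 2246, 1690, 1502, 505 bp.

2316, 2246, 1690, 1502, 505 bp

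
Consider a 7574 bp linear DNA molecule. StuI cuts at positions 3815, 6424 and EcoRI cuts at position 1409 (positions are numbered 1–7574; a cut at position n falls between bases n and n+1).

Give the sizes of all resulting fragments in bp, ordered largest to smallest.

2609, 2406, 1409, 1150 bp

Combined cut positions (sorted): 1409, 3815, 6424.
Linear molecule, 3 cuts → 4 fragments:
  1409 − 0 = 1409 bp
  3815 − 1409 = 2406 bp
  6424 − 3815 = 2609 bp
  7574 − 6424 = 1150 bp
Sorted largest to smallest: 2609, 2406, 1409, 1150 bp.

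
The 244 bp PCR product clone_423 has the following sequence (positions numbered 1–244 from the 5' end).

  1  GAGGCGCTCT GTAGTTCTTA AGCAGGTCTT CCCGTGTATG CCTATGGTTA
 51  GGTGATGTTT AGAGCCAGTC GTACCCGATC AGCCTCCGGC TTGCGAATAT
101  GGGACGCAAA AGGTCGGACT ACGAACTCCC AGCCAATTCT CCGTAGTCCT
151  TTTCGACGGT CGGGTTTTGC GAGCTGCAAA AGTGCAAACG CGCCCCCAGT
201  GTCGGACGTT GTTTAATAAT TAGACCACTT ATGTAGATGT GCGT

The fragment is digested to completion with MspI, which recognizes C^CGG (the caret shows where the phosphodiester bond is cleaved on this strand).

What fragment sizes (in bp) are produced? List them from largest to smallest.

158, 86 bp

The MspI site (CCGG) starts at position 86.
MspI cuts after the first base of each site, so after position 86.
Linear molecule, 1 cut → 2 fragments:
  1–86 → 86 bp
  87–244 → 158 bp
Sorted largest to smallest: 158, 86 bp.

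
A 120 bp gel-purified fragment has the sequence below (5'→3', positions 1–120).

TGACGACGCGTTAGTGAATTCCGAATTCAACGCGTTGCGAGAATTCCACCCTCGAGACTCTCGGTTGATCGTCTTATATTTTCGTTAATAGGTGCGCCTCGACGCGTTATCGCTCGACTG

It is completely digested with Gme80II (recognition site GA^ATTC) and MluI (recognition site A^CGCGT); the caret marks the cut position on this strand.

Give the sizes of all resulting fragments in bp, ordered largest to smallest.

60, 18, 12, 11, 7, 6, 6 bp

Gme80II sites (GAATTC) start at positions 16, 23, 41.
Gme80II cuts after base 2 of each site, so after positions 17, 24, 42.
MluI sites (ACGCGT) start at positions 6, 30, 102.
MluI cuts after the first base of each site, so after positions 6, 30, 102.
Combined cut positions: 6, 17, 24, 30, 42, 102.
Linear molecule, 6 cuts → 7 fragments:
  1–6 → 6 bp
  7–17 → 11 bp
  18–24 → 7 bp
  25–30 → 6 bp
  31–42 → 12 bp
  43–102 → 60 bp
  103–120 → 18 bp
Sorted largest to smallest: 60, 18, 12, 11, 7, 6, 6 bp.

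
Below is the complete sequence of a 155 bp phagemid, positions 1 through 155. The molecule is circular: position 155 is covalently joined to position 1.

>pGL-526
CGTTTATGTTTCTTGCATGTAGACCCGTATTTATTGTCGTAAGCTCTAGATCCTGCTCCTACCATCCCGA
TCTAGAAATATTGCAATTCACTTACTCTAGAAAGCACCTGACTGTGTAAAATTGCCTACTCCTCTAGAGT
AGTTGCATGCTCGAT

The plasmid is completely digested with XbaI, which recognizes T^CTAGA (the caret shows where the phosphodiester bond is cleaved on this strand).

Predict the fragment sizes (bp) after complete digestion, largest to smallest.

XbaI sites (TCTAGA) start at positions 45, 71, 96, 133.
XbaI cuts after the first base of each site, so after positions 45, 71, 96, 133.
Circular molecule, 4 cuts → 4 fragments:
  46–71 → 26 bp
  72–96 → 25 bp
  97–133 → 37 bp
  134–155 then 1–45 → 22 + 45 = 67 bp
Sorted largest to smallest: 67, 37, 26, 25 bp.

67, 37, 26, 25 bp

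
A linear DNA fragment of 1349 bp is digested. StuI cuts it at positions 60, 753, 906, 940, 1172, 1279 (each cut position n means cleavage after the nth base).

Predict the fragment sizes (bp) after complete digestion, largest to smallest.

693, 232, 153, 107, 70, 60, 34 bp

Linear molecule, 6 cuts → 7 fragments:
  60 − 0 = 60 bp
  753 − 60 = 693 bp
  906 − 753 = 153 bp
  940 − 906 = 34 bp
  1172 − 940 = 232 bp
  1279 − 1172 = 107 bp
  1349 − 1279 = 70 bp
Sorted largest to smallest: 693, 232, 153, 107, 70, 60, 34 bp.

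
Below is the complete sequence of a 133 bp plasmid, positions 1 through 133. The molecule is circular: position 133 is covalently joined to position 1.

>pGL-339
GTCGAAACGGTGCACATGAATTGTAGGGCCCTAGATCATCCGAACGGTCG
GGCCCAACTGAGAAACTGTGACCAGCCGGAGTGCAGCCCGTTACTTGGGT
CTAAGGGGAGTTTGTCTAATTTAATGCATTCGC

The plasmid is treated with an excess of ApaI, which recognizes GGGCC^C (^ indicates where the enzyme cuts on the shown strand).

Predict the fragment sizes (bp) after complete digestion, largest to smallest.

109, 24 bp

ApaI sites (GGGCCC) start at positions 26, 50.
ApaI cuts after base 5 of each site (before the last base), so after positions 30, 54.
Circular molecule, 2 cuts → 2 fragments:
  31–54 → 24 bp
  55–133 then 1–30 → 79 + 30 = 109 bp
Sorted largest to smallest: 109, 24 bp.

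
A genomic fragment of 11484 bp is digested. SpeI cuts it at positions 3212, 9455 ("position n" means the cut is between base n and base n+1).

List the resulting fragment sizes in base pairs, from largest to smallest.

Linear molecule, 2 cuts → 3 fragments:
  3212 − 0 = 3212 bp
  9455 − 3212 = 6243 bp
  11484 − 9455 = 2029 bp
Sorted largest to smallest: 6243, 3212, 2029 bp.

6243, 3212, 2029 bp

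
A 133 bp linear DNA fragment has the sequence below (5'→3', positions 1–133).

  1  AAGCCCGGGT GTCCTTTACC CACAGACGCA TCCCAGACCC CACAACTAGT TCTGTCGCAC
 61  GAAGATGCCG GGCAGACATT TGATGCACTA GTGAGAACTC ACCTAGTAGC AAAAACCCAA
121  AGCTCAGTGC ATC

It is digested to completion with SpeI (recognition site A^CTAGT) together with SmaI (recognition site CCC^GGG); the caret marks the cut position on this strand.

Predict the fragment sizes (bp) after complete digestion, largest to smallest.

SpeI sites (ACTAGT) start at positions 45, 87.
SpeI cuts after the first base of each site, so after positions 45, 87.
The SmaI site (CCCGGG) starts at position 4.
SmaI cuts after base 3 of each site, so after position 6.
Combined cut positions: 6, 45, 87.
Linear molecule, 3 cuts → 4 fragments:
  1–6 → 6 bp
  7–45 → 39 bp
  46–87 → 42 bp
  88–133 → 46 bp
Sorted largest to smallest: 46, 42, 39, 6 bp.

46, 42, 39, 6 bp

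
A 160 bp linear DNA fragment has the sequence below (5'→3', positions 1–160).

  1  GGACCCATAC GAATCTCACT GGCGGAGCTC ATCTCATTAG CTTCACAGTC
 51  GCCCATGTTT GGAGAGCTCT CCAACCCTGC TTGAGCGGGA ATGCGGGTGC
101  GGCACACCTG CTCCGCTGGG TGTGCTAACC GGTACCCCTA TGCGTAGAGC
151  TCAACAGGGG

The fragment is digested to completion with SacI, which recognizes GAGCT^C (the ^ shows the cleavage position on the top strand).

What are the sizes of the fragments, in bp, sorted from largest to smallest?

SacI sites (GAGCTC) start at positions 25, 64, 147.
SacI cuts after base 5 of each site (before the last base), so after positions 29, 68, 151.
Linear molecule, 3 cuts → 4 fragments:
  1–29 → 29 bp
  30–68 → 39 bp
  69–151 → 83 bp
  152–160 → 9 bp
Sorted largest to smallest: 83, 39, 29, 9 bp.

83, 39, 29, 9 bp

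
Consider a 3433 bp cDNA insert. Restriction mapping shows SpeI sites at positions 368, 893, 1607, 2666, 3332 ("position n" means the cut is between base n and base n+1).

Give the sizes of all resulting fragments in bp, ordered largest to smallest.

1059, 714, 666, 525, 368, 101 bp

Linear molecule, 5 cuts → 6 fragments:
  368 − 0 = 368 bp
  893 − 368 = 525 bp
  1607 − 893 = 714 bp
  2666 − 1607 = 1059 bp
  3332 − 2666 = 666 bp
  3433 − 3332 = 101 bp
Sorted largest to smallest: 1059, 714, 666, 525, 368, 101 bp.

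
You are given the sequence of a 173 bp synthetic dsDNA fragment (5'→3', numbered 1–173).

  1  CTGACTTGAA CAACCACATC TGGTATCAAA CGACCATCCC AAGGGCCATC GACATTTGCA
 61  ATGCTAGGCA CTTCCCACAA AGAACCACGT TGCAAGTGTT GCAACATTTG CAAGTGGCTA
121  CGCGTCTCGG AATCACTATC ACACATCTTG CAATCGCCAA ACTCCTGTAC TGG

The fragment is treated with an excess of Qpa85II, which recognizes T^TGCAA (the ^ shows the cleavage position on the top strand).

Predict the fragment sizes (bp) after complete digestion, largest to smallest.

Qpa85II sites (TTGCAA) start at positions 56, 90, 99, 108, 148.
Qpa85II cuts after the first base of each site, so after positions 56, 90, 99, 108, 148.
Linear molecule, 5 cuts → 6 fragments:
  1–56 → 56 bp
  57–90 → 34 bp
  91–99 → 9 bp
  100–108 → 9 bp
  109–148 → 40 bp
  149–173 → 25 bp
Sorted largest to smallest: 56, 40, 34, 25, 9, 9 bp.

56, 40, 34, 25, 9, 9 bp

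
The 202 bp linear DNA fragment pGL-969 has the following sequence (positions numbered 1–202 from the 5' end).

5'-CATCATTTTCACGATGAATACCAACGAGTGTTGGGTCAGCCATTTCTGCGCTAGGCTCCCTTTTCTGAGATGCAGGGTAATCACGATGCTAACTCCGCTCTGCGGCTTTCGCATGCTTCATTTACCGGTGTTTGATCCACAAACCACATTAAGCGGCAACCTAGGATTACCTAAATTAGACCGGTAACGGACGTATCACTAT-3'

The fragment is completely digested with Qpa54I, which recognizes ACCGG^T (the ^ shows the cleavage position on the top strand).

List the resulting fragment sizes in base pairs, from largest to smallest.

Qpa54I sites (ACCGGT) start at positions 124, 180.
Qpa54I cuts after base 5 of each site (before the last base), so after positions 128, 184.
Linear molecule, 2 cuts → 3 fragments:
  1–128 → 128 bp
  129–184 → 56 bp
  185–202 → 18 bp
Sorted largest to smallest: 128, 56, 18 bp.

128, 56, 18 bp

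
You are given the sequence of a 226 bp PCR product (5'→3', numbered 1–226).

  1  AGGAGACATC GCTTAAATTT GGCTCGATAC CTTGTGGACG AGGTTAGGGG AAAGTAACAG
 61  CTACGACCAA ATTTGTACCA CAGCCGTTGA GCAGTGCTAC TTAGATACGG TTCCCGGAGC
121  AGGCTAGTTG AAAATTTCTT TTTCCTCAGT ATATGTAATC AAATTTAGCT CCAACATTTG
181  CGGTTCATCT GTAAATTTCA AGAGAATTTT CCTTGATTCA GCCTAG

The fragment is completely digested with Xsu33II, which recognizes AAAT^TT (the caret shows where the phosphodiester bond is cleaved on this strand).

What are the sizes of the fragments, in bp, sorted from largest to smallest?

63, 54, 32, 30, 29, 18 bp

Xsu33II sites (AAATTT) start at positions 15, 69, 132, 161, 193.
Xsu33II cuts after base 4 of each site, so after positions 18, 72, 135, 164, 196.
Linear molecule, 5 cuts → 6 fragments:
  1–18 → 18 bp
  19–72 → 54 bp
  73–135 → 63 bp
  136–164 → 29 bp
  165–196 → 32 bp
  197–226 → 30 bp
Sorted largest to smallest: 63, 54, 32, 30, 29, 18 bp.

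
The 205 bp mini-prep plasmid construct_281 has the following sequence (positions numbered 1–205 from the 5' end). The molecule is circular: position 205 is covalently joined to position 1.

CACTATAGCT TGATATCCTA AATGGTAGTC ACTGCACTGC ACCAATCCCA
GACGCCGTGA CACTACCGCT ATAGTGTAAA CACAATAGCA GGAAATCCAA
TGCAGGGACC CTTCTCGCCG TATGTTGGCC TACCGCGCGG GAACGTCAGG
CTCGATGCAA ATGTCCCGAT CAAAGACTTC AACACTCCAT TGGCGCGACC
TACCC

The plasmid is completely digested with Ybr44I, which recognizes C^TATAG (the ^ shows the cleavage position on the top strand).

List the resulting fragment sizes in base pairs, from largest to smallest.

Ybr44I sites (CTATAG) start at positions 3, 69.
Ybr44I cuts after the first base of each site, so after positions 3, 69.
Circular molecule, 2 cuts → 2 fragments:
  4–69 → 66 bp
  70–205 then 1–3 → 136 + 3 = 139 bp
Sorted largest to smallest: 139, 66 bp.

139, 66 bp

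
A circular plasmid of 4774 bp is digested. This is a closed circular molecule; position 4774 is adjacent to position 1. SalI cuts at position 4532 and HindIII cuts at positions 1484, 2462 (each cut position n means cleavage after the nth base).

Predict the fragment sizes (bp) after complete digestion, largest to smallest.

Combined cut positions (sorted): 1484, 2462, 4532.
Circular molecule, 3 cuts → 3 fragments:
  2462 − 1484 = 978 bp
  4532 − 2462 = 2070 bp
  wrap: 4774 − 4532 + 1484 = 1726 bp
Sorted largest to smallest: 2070, 1726, 978 bp.

2070, 1726, 978 bp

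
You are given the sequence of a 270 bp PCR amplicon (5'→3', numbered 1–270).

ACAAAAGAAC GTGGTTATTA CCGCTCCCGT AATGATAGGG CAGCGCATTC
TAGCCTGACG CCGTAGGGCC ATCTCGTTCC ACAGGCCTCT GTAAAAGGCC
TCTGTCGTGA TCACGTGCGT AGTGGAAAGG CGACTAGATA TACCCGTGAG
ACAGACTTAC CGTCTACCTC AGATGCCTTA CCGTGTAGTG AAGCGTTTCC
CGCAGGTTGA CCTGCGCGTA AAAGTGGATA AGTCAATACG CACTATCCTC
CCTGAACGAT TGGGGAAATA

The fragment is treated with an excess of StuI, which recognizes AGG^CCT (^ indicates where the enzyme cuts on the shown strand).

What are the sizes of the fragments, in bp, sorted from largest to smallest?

172, 85, 13 bp

StuI sites (AGGCCT) start at positions 83, 96.
StuI cuts after base 3 of each site, so after positions 85, 98.
Linear molecule, 2 cuts → 3 fragments:
  1–85 → 85 bp
  86–98 → 13 bp
  99–270 → 172 bp
Sorted largest to smallest: 172, 85, 13 bp.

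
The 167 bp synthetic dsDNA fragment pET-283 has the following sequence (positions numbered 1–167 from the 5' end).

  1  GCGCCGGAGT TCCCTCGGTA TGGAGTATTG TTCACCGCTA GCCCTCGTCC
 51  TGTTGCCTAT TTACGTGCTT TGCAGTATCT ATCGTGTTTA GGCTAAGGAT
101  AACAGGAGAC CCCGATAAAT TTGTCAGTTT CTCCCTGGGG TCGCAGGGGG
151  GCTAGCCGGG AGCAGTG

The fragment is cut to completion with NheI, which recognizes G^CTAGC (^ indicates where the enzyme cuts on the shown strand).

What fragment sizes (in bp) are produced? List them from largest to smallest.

114, 37, 16 bp

NheI sites (GCTAGC) start at positions 37, 151.
NheI cuts after the first base of each site, so after positions 37, 151.
Linear molecule, 2 cuts → 3 fragments:
  1–37 → 37 bp
  38–151 → 114 bp
  152–167 → 16 bp
Sorted largest to smallest: 114, 37, 16 bp.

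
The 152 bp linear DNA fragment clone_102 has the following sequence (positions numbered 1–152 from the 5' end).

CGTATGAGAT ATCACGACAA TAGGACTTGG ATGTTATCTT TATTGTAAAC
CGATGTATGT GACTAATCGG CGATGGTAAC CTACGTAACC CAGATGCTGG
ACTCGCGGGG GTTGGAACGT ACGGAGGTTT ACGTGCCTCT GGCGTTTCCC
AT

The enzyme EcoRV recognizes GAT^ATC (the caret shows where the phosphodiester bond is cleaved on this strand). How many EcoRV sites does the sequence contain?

GATATC occurs starting at position 8.
EcoRV cuts at 1 site.

1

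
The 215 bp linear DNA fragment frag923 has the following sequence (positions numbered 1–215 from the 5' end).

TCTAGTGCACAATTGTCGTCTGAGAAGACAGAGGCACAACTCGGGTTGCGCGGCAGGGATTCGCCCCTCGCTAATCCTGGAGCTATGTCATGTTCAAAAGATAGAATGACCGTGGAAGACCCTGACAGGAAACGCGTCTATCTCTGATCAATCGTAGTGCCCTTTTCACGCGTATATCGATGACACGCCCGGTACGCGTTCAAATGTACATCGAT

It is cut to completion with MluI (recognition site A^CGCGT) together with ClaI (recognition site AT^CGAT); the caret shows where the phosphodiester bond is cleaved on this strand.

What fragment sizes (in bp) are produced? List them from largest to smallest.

132, 36, 17, 17, 9, 4 bp

MluI sites (ACGCGT) start at positions 132, 168, 194.
MluI cuts after the first base of each site, so after positions 132, 168, 194.
ClaI sites (ATCGAT) start at positions 176, 210.
ClaI cuts after base 2 of each site, so after positions 177, 211.
Combined cut positions: 132, 168, 177, 194, 211.
Linear molecule, 5 cuts → 6 fragments:
  1–132 → 132 bp
  133–168 → 36 bp
  169–177 → 9 bp
  178–194 → 17 bp
  195–211 → 17 bp
  212–215 → 4 bp
Sorted largest to smallest: 132, 36, 17, 17, 9, 4 bp.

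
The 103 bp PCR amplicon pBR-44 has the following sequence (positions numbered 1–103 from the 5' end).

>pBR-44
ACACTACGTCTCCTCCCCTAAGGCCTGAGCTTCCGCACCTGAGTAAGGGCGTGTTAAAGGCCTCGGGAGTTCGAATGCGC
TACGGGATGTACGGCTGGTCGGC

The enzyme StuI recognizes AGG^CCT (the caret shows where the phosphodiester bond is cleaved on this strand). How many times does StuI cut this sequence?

2

AGGCCT occurs starting at positions 21, 58.
StuI cuts at 2 sites.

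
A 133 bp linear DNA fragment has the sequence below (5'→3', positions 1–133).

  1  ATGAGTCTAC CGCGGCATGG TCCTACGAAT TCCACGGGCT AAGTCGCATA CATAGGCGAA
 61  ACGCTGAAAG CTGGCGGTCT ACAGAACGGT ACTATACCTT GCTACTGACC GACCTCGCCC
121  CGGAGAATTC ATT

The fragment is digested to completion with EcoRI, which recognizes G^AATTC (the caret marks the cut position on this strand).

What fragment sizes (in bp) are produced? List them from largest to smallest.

EcoRI sites (GAATTC) start at positions 27, 125.
EcoRI cuts after the first base of each site, so after positions 27, 125.
Linear molecule, 2 cuts → 3 fragments:
  1–27 → 27 bp
  28–125 → 98 bp
  126–133 → 8 bp
Sorted largest to smallest: 98, 27, 8 bp.

98, 27, 8 bp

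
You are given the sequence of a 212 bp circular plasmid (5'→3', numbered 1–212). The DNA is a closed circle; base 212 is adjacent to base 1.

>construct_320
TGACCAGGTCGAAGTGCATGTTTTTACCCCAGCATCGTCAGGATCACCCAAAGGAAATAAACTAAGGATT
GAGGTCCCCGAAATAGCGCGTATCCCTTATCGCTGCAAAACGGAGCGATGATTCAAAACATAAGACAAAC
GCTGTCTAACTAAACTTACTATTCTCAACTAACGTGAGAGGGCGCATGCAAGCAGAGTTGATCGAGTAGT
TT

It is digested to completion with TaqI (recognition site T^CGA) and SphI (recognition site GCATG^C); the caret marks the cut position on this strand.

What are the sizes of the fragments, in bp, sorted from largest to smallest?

TaqI sites (TCGA) start at positions 9, 202.
TaqI cuts after the first base of each site, so after positions 9, 202.
The SphI site (GCATGC) starts at position 184.
SphI cuts after base 5 of each site (before the last base), so after position 188.
Combined cut positions: 9, 188, 202.
Circular molecule, 3 cuts → 3 fragments:
  10–188 → 179 bp
  189–202 → 14 bp
  203–212 then 1–9 → 10 + 9 = 19 bp
Sorted largest to smallest: 179, 19, 14 bp.

179, 19, 14 bp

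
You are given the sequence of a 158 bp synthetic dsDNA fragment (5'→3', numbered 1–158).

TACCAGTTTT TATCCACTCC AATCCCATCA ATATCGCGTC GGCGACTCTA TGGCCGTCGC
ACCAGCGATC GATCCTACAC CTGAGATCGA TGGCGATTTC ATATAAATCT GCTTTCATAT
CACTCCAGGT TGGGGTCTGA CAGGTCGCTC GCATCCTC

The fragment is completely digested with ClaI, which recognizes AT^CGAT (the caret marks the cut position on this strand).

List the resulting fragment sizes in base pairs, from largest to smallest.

ClaI sites (ATCGAT) start at positions 68, 86.
ClaI cuts after base 2 of each site, so after positions 69, 87.
Linear molecule, 2 cuts → 3 fragments:
  1–69 → 69 bp
  70–87 → 18 bp
  88–158 → 71 bp
Sorted largest to smallest: 71, 69, 18 bp.

71, 69, 18 bp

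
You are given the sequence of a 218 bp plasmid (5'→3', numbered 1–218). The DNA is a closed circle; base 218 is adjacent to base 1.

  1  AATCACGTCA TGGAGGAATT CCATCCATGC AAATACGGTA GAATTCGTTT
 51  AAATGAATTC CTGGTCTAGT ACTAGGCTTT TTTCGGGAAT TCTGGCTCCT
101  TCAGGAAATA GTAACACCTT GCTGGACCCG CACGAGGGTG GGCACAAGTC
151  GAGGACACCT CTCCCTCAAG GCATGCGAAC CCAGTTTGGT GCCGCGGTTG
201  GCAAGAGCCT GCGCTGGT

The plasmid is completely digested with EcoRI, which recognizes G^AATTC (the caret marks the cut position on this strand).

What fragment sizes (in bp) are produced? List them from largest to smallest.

147, 32, 25, 14 bp

EcoRI sites (GAATTC) start at positions 16, 41, 55, 87.
EcoRI cuts after the first base of each site, so after positions 16, 41, 55, 87.
Circular molecule, 4 cuts → 4 fragments:
  17–41 → 25 bp
  42–55 → 14 bp
  56–87 → 32 bp
  88–218 then 1–16 → 131 + 16 = 147 bp
Sorted largest to smallest: 147, 32, 25, 14 bp.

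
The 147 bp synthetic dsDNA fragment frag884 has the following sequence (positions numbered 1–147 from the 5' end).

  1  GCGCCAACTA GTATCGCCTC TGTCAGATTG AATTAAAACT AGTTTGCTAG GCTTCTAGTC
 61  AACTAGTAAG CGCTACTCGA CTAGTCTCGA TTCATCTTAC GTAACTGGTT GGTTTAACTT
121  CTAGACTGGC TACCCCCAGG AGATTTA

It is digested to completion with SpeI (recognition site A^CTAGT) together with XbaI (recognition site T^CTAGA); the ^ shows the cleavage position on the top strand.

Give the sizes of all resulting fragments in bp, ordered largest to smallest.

40, 31, 27, 24, 18, 7 bp

SpeI sites (ACTAGT) start at positions 7, 38, 62, 80.
SpeI cuts after the first base of each site, so after positions 7, 38, 62, 80.
The XbaI site (TCTAGA) starts at position 120.
XbaI cuts after the first base of each site, so after position 120.
Combined cut positions: 7, 38, 62, 80, 120.
Linear molecule, 5 cuts → 6 fragments:
  1–7 → 7 bp
  8–38 → 31 bp
  39–62 → 24 bp
  63–80 → 18 bp
  81–120 → 40 bp
  121–147 → 27 bp
Sorted largest to smallest: 40, 31, 27, 24, 18, 7 bp.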